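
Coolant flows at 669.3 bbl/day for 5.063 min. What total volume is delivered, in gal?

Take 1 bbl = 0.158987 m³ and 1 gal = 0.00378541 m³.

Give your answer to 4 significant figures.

669.3 bbl/day → 0.0012316 m³/s
5.063 min → 303.78 s
V = Q × t = 0.0012316 × 303.78 = 0.374135 m³
In gal: 0.374135 / 0.00378541 = 98.8361 gal

98.84 gal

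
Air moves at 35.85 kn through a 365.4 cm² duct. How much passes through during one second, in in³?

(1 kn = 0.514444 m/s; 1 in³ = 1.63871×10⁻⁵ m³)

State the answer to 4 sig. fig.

4.112×10⁴ in³

35.85 kn × 0.514444 = 18.4428 m/s
365.4 cm² × 0.0001 = 0.03654 m²
V = v × A × t = 18.4428 m/s × 0.03654 m² × 1 s = 0.6739 m³
0.6739 m³ ÷ (1.63871×10⁻⁵ m³/in³) = 41123.8 in³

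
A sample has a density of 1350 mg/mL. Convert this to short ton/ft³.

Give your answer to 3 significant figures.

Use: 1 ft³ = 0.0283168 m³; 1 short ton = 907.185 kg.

1350 mg/mL × 10⁻⁶ kg/mg ÷ 10⁻⁶ m³/mL = 1350 kg/m³
1350 kg/m³ ÷ 907.185 kg/short ton × 0.0283168 m³/ft³ = 0.0421388 short ton/ft³

0.0421 short ton/ft³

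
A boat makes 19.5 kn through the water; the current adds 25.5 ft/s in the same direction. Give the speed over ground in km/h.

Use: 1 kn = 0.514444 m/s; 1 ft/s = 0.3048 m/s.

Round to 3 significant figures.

64.1 km/h

19.5 kn × 0.514444 = 10.0317 m/s
25.5 ft/s × 0.3048 = 7.7724 m/s
Total: 10.0317 + 7.7724 = 17.8041 m/s
In km/h: 17.8041 / (1/3.6) = 64.0948 km/h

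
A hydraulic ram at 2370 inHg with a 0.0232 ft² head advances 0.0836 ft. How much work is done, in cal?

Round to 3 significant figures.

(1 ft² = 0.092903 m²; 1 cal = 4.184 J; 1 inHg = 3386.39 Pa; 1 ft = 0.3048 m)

2370 inHg → 8.02574×10⁶ Pa
0.0232 ft² → 0.00215535 m²
F = P × A = 8.02574×10⁶ × 0.00215535 = 17298.3 N
0.0836 ft → 0.0254813 m
W = F × d = 17298.3 × 0.0254813 = 440.783 J
In cal: 440.783 / 4.184 = 105.35 cal

105 cal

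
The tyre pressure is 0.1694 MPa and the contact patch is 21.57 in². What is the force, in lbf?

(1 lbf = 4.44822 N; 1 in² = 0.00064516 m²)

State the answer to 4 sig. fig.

0.1694 MPa × 1000000 = 169400 Pa
21.57 in² × 0.00064516 = 0.0139161 m²
F = P × A = 169400 Pa × 0.0139161 m² = 2357.39 N
2357.39 N ÷ (4.44822 N/lbf) = 529.963 lbf

530.0 lbf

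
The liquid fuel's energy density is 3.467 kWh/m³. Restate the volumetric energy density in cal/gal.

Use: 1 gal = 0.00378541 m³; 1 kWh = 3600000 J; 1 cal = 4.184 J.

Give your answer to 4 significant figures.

3.467 kWh/m³ × 3600000 J/kWh = 1.24812×10⁷ J/m³
1.24812×10⁷ J/m³ ÷ 4.184 J/cal × 0.00378541 m³/gal = 11292.2 cal/gal

1.129×10⁴ cal/gal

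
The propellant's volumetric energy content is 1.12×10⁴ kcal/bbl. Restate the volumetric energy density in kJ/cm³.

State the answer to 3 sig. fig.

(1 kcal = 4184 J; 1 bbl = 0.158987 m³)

0.295 kJ/cm³

1.12×10⁴ kcal/bbl × 4184 J/kcal ÷ 0.158987 m³/bbl = 2.94746×10⁸ J/m³
2.94746×10⁸ J/m³ ÷ 1000 J/kJ × 10⁻⁶ m³/cm³ = 0.294746 kJ/cm³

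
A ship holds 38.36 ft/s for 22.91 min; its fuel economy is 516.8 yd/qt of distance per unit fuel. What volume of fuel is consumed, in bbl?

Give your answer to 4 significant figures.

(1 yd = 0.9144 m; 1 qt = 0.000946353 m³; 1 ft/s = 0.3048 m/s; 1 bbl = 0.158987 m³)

38.36 ft/s → 11.6921 m/s
22.91 min → 1374.6 s
d = v × t = 11.6921 × 1374.6 = 16072 m
516.8 yd/qt → 499351 m/m³
V = d / (distance per unit fuel) = 16072 / 499351 = 0.0321858 m³
In bbl: 0.0321858 / 0.158987 = 0.202443 bbl

0.2024 bbl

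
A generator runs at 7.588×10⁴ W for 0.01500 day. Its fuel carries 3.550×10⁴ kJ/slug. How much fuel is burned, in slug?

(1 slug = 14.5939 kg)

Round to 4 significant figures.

0.01500 day → 1296 s
E = P × t = 75880 × 1296 = 9.83405×10⁷ J
3.550×10⁴ kJ/slug → 2.43252×10⁶ J/kg
m = E / e_s = 9.83405×10⁷ / 2.43252×10⁶ = 40.4274 kg
In slug: 40.4274 / 14.5939 = 2.77016 slug

2.770 slug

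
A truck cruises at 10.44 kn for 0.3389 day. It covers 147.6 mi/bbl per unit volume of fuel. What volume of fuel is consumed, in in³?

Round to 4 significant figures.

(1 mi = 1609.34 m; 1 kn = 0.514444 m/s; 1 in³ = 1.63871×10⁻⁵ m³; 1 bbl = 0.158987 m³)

6423 in³

10.44 kn → 5.3708 m/s
0.3389 day → 29281 s
d = v × t = 5.3708 × 29281 = 157262 m
147.6 mi/bbl → 1.49408×10⁶ m/m³
V = d / (distance per unit fuel) = 157262 / 1.49408×10⁶ = 0.105257 m³
In in³: 0.105257 / 1.63871×10⁻⁵ = 6423.16 in³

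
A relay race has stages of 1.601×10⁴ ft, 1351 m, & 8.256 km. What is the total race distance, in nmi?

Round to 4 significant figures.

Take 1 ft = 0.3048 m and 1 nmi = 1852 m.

1.601×10⁴ ft × 0.3048 = 4879.85 m
1351 m (already m)
8.256 km × 1000 = 8256 m
Combined: 4879.85 + 1351 + 8256 = 14486.8 m
In nmi: 14486.8 / 1852 = 7.82225 nmi

7.822 nmi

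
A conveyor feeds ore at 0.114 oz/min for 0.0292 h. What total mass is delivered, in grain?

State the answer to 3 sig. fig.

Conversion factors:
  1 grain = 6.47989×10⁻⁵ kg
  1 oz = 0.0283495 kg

0.114 oz/min → 5.3864×10⁻⁵ kg/s
0.0292 h → 105.12 s
m = ṁ × t = 5.3864×10⁻⁵ × 105.12 = 0.00566218 kg
In grain: 0.00566218 / 6.47989×10⁻⁵ = 87.3808 grain

87.4 grain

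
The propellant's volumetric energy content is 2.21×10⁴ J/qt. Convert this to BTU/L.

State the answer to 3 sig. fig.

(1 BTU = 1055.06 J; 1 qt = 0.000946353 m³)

22.1 BTU/L

2.21×10⁴ J/qt ÷ 0.000946353 m³/qt = 2.33528×10⁷ J/m³
2.33528×10⁷ J/m³ ÷ 1055.06 J/BTU × 0.001 m³/L = 22.1341 BTU/L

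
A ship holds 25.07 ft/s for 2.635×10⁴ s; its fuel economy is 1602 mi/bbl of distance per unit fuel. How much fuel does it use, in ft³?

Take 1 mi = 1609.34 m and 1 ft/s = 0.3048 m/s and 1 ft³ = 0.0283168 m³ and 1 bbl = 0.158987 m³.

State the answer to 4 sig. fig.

0.4385 ft³

25.07 ft/s → 7.64134 m/s
d = v × t = 7.64134 × 26350 = 201349 m
1602 mi/bbl → 1.62162×10⁷ m/m³
V = d / (distance per unit fuel) = 201349 / 1.62162×10⁷ = 0.0124165 m³
In ft³: 0.0124165 / 0.0283168 = 0.438485 ft³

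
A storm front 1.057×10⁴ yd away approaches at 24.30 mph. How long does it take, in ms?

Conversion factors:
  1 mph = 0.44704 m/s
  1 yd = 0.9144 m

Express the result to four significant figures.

8.897×10⁵ ms

1.057×10⁴ yd × 0.9144 → 9665.21 m
24.30 mph × 0.44704 → 10.8631 m/s
t = d / v = 9665.21 m / 10.8631 m/s = 889.729 s
889.729 s ÷ (0.001 s/ms) = 889729 ms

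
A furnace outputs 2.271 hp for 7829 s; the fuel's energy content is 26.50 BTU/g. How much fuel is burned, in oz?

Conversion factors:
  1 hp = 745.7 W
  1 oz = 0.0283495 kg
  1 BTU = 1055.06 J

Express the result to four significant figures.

16.73 oz

2.271 hp → 1693.48 W
E = P × t = 1693.48 × 7829 = 1.32583×10⁷ J
26.50 BTU/g → 2.79591×10⁷ J/kg
m = E / e_s = 1.32583×10⁷ / 2.79591×10⁷ = 0.474203 kg
In oz: 0.474203 / 0.0283495 = 16.727 oz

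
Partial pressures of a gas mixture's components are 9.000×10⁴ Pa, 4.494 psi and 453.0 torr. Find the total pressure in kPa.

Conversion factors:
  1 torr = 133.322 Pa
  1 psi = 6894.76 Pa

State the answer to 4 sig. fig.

181.4 kPa

9.000×10⁴ Pa (already Pa)
4.494 psi × 6894.76 = 30985.1 Pa
453.0 torr × 133.322 = 60394.9 Pa
Combined: 90000 + 30985.1 + 60394.9 = 181380 Pa
In kPa: 181380 / 1000 = 181.38 kPa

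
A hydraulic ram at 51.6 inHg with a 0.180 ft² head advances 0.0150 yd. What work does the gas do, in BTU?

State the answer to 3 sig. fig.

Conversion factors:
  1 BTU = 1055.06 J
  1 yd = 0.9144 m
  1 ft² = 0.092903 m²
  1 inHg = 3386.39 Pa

0.0380 BTU

51.6 inHg → 174738 Pa
0.180 ft² → 0.0167225 m²
F = P × A = 174738 × 0.0167225 = 2922.06 N
0.0150 yd → 0.013716 m
W = F × d = 2922.06 × 0.013716 = 40.079 J
In BTU: 40.079 / 1055.06 = 0.0379874 BTU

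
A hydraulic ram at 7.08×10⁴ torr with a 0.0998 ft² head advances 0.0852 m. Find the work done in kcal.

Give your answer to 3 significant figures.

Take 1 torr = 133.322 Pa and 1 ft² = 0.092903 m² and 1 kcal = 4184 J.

1.78 kcal

7.08×10⁴ torr → 9.4392×10⁶ Pa
0.0998 ft² → 0.00927172 m²
F = P × A = 9.4392×10⁶ × 0.00927172 = 87517.6 N
W = F × d = 87517.6 × 0.0852 = 7456.5 J
In kcal: 7456.5 / 4184 = 1.78215 kcal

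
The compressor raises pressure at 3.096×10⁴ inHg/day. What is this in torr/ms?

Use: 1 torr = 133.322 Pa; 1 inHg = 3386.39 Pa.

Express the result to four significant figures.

3.096×10⁴ inHg/day × 3386.39 Pa/inHg ÷ 86400 s/day = 1213.46 Pa/s
1213.46 Pa/s ÷ 133.322 Pa/torr × 0.001 s/ms = 0.00910172 torr/ms

0.009102 torr/ms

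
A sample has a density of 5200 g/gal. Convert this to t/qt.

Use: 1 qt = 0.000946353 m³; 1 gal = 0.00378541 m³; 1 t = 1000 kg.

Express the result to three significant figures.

0.00130 t/qt

5200 g/gal × 0.001 kg/g ÷ 0.00378541 m³/gal = 1373.7 kg/m³
1373.7 kg/m³ ÷ 1000 kg/t × 0.000946353 m³/qt = 0.00130001 t/qt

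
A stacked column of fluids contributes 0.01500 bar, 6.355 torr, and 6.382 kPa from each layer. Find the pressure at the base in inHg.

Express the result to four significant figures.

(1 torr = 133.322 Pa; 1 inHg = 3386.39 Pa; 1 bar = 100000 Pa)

2.578 inHg

0.01500 bar × 100000 → 1500 Pa
6.355 torr × 133.322 → 847.261 Pa
6.382 kPa × 1000 → 6382 Pa
Sum: 1500 + 847.261 + 6382 = 8729.26 Pa
In inHg: 8729.26 / 3386.39 = 2.57775 inHg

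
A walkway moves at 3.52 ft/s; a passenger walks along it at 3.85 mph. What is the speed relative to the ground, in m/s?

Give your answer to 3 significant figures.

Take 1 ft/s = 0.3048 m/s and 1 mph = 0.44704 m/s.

3.52 ft/s × 0.3048 = 1.0729 m/s
3.85 mph × 0.44704 = 1.7211 m/s
Total: 1.0729 + 1.7211 = 2.794 m/s

2.79 m/s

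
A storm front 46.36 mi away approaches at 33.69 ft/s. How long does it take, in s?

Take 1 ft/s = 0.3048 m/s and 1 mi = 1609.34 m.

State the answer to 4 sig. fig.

46.36 mi × 1609.34 = 74609 m
33.69 ft/s × 0.3048 = 10.2687 m/s
t = d / v = 74609 m / 10.2687 m/s = 7265.67 s

7266 s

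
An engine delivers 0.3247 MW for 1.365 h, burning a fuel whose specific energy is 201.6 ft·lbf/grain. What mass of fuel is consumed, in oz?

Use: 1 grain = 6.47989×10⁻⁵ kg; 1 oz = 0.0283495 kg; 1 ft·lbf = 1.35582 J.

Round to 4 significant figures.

0.3247 MW → 324700 W
1.365 h → 4914 s
E = P × t = 324700 × 4914 = 1.59558×10⁹ J
201.6 ft·lbf/grain → 4.21818×10⁶ J/kg
m = E / e_s = 1.59558×10⁹ / 4.21818×10⁶ = 378.263 kg
In oz: 378.263 / 0.0283495 = 13342.8 oz

1.334×10⁴ oz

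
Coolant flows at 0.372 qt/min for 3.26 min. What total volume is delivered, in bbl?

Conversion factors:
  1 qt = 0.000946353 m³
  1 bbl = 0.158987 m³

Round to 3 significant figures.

0.372 qt/min → 5.86739×10⁻⁶ m³/s
3.26 min → 195.6 s
V = Q × t = 5.86739×10⁻⁶ × 195.6 = 0.00114766 m³
In bbl: 0.00114766 / 0.158987 = 0.00721858 bbl

0.00722 bbl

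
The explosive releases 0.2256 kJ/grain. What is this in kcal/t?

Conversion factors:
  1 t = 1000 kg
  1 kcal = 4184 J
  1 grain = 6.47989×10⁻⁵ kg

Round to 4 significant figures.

0.2256 kJ/grain × 1000 J/kJ ÷ 6.47989×10⁻⁵ kg/grain = 3.48154×10⁶ J/kg
3.48154×10⁶ J/kg ÷ 4184 J/kcal × 1000 kg/t = 832108 kcal/t

8.321×10⁵ kcal/t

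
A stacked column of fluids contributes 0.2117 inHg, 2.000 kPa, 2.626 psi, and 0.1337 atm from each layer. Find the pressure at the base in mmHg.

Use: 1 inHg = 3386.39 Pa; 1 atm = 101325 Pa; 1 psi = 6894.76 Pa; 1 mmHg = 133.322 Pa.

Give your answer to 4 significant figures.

0.2117 inHg × 3386.39 = 716.899 Pa
2.000 kPa × 1000 = 2000 Pa
2.626 psi × 6894.76 = 18105.6 Pa
0.1337 atm × 101325 = 13547.2 Pa
Sum: 716.899 + 2000 + 18105.6 + 13547.2 = 34369.7 Pa
In mmHg: 34369.7 / 133.322 = 257.795 mmHg

257.8 mmHg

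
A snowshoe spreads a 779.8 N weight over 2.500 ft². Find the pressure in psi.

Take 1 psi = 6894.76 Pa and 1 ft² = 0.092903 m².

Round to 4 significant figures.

0.4870 psi

2.500 ft² × 0.092903 = 0.232258 m²
P = F / A = 779.8 N / 0.232258 m² = 3357.47 Pa
3357.47 Pa ÷ (6894.76 Pa/psi) = 0.48696 psi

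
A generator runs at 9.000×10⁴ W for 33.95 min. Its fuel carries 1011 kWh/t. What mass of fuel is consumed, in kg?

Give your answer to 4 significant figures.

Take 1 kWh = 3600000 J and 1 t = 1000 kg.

33.95 min → 2037 s
E = P × t = 90000 × 2037 = 1.8333×10⁸ J
1011 kWh/t → 3.6396×10⁶ J/kg
m = E / e_s = 1.8333×10⁸ / 3.6396×10⁶ = 50.3709 kg

50.37 kg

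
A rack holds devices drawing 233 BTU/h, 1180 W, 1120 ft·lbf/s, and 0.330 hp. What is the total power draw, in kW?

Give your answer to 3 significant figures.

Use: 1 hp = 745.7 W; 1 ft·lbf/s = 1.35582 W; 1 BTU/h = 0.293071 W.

3.01 kW

233 BTU/h × 0.293071 = 68.2855 W
1180 W (already W)
1120 ft·lbf/s × 1.35582 = 1518.52 W
0.330 hp × 745.7 = 246.081 W
Total: 68.2855 + 1180 + 1518.52 + 246.081 = 3012.89 W
In kW: 3012.89 / 1000 = 3.01289 kW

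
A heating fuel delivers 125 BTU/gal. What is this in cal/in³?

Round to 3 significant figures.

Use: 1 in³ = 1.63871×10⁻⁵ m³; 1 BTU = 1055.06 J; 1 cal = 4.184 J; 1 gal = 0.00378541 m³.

125 BTU/gal × 1055.06 J/BTU ÷ 0.00378541 m³/gal = 3.48397×10⁷ J/m³
3.48397×10⁷ J/m³ ÷ 4.184 J/cal × 1.63871×10⁻⁵ m³/in³ = 136.454 cal/in³

136 cal/in³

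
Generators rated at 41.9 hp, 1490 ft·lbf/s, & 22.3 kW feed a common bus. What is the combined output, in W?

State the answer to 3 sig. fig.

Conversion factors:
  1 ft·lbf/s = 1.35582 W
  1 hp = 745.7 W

5.56×10⁴ W

41.9 hp × 745.7 = 31244.8 W
1490 ft·lbf/s × 1.35582 = 2020.17 W
22.3 kW × 1000 = 22300 W
Sum: 31244.8 + 2020.17 + 22300 = 55565 W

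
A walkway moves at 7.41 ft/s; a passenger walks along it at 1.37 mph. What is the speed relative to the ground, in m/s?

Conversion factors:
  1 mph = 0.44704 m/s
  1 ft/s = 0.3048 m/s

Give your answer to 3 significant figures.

2.87 m/s

7.41 ft/s × 0.3048 = 2.25857 m/s
1.37 mph × 0.44704 = 0.612445 m/s
Total: 2.25857 + 0.612445 = 2.87102 m/s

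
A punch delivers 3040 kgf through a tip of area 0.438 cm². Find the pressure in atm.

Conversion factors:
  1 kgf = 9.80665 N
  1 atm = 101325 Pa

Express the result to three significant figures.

3040 kgf × 9.80665 = 29812.2 N
0.438 cm² × 0.0001 = 4.38×10⁻⁵ m²
P = F / A = 29812.2 N / 4.38×10⁻⁵ m² = 6.80644×10⁸ Pa
6.80644×10⁸ Pa ÷ (101325 Pa/atm) = 6717.43 atm

6720 atm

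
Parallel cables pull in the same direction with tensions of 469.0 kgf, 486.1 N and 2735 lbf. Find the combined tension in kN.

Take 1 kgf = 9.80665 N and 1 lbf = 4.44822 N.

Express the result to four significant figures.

469.0 kgf × 9.80665 = 4599.32 N
486.1 N (already N)
2735 lbf × 4.44822 = 12165.9 N
Combined: 4599.32 + 486.1 + 12165.9 = 17251.3 N
In kN: 17251.3 / 1000 = 17.2513 kN

17.25 kN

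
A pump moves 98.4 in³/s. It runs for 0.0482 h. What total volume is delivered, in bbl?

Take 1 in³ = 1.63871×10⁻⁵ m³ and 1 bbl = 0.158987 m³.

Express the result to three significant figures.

98.4 in³/s → 0.00161249 m³/s
0.0482 h → 173.52 s
V = Q × t = 0.00161249 × 173.52 = 0.279799 m³
In bbl: 0.279799 / 0.158987 = 1.75989 bbl

1.76 bbl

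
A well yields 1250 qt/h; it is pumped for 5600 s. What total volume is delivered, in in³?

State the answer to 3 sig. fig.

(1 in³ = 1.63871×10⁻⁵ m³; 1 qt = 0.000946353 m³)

1.12×10⁵ in³

1250 qt/h → 3.28595×10⁻⁴ m³/s
V = Q × t = 3.28595×10⁻⁴ × 5600 = 1.84013 m³
In in³: 1.84013 / 1.63871×10⁻⁵ = 112291 in³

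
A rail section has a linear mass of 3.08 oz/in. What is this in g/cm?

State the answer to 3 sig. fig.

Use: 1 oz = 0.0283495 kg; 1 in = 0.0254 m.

34.4 g/cm

3.08 oz/in × 0.0283495 kg/oz ÷ 0.0254 m/in = 3.43766 kg/m
3.43766 kg/m ÷ 0.001 kg/g × 0.01 m/cm = 34.3766 g/cm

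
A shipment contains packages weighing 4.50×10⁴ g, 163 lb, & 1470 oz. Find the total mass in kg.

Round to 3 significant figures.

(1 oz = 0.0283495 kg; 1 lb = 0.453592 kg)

4.50×10⁴ g × 0.001 = 45 kg
163 lb × 0.453592 = 73.9355 kg
1470 oz × 0.0283495 = 41.6738 kg
Combined: 45 + 73.9355 + 41.6738 = 160.609 kg

161 kg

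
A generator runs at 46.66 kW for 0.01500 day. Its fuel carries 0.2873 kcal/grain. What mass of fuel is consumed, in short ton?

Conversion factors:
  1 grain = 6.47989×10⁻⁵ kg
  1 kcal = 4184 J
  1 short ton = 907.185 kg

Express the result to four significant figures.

46.66 kW → 46660 W
0.01500 day → 1296 s
E = P × t = 46660 × 1296 = 6.04714×10⁷ J
0.2873 kcal/grain → 1.85507×10⁷ J/kg
m = E / e_s = 6.04714×10⁷ / 1.85507×10⁷ = 3.25979 kg
In short ton: 3.25979 / 907.185 = 0.0035933 short ton

0.003593 short ton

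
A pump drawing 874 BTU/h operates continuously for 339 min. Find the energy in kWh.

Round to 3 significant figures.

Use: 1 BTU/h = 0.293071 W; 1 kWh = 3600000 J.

1.45 kWh

874 BTU/h × 0.293071 = 256.144 W
339 min × 60 = 20340 s
E = P × t = 256.144 W × 20340 s = 5.20997×10⁶ J
5.20997×10⁶ J ÷ (3600000 J/kWh) = 1.44721 kWh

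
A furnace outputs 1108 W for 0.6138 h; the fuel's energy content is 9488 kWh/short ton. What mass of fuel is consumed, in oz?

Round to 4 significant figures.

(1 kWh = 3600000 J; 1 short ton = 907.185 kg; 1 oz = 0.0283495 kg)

0.6138 h → 2209.68 s
E = P × t = 1108 × 2209.68 = 2.44833×10⁶ J
9488 kWh/short ton → 3.76514×10⁷ J/kg
m = E / e_s = 2.44833×10⁶ / 3.76514×10⁷ = 0.0650263 kg
In oz: 0.0650263 / 0.0283495 = 2.29374 oz

2.294 oz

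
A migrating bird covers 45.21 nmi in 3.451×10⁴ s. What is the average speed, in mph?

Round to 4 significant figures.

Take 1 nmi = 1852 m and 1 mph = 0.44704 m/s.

45.21 nmi × 1852 → 83728.9 m
v = d / t = 83728.9 m / 34510 s = 2.42622 m/s
2.42622 m/s ÷ (0.44704 m/s/mph) = 5.4273 mph

5.427 mph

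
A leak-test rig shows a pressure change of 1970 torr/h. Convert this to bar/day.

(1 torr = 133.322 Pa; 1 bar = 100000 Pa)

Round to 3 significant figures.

1970 torr/h × 133.322 Pa/torr ÷ 3600 s/h = 72.9568 Pa/s
72.9568 Pa/s ÷ 100000 Pa/bar × 86400 s/day = 63.0347 bar/day

63.0 bar/day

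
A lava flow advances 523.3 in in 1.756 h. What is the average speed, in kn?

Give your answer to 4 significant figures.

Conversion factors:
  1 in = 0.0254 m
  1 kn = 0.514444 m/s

523.3 in × 0.0254 → 13.2918 m
1.756 h × 3600 → 6321.6 s
v = d / t = 13.2918 m / 6321.6 s = 0.0021026 m/s
0.0021026 m/s ÷ (0.514444 m/s/kn) = 0.00408713 kn

0.004087 kn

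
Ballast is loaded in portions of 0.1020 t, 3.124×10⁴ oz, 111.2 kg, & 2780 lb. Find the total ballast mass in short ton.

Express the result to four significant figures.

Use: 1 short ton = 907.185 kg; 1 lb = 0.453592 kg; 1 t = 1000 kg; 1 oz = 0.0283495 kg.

2.601 short ton

0.1020 t × 1000 → 102 kg
3.124×10⁴ oz × 0.0283495 → 885.638 kg
111.2 kg (already kg)
2780 lb × 0.453592 → 1260.99 kg
Combined: 102 + 885.638 + 111.2 + 1260.99 = 2359.83 kg
In short ton: 2359.83 / 907.185 = 2.60127 short ton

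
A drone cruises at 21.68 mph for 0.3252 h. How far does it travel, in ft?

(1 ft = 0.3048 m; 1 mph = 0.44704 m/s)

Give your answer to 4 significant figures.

21.68 mph × 0.44704 → 9.69183 m/s
0.3252 h × 3600 → 1170.72 s
d = v × t = 9.69183 m/s × 1170.72 s = 11346.4 m
11346.4 m ÷ (0.3048 m/ft) = 37225.7 ft

3.723×10⁴ ft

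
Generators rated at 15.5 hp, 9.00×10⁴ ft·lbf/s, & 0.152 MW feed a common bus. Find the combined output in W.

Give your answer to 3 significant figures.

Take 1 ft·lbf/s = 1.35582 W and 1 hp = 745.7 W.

2.86×10⁵ W

15.5 hp × 745.7 = 11558.4 W
9.00×10⁴ ft·lbf/s × 1.35582 = 122024 W
0.152 MW × 1000000 = 152000 W
Combined: 11558.4 + 122024 + 152000 = 285582 W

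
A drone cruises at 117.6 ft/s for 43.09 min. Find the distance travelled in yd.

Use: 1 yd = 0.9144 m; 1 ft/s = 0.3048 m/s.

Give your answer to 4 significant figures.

117.6 ft/s × 0.3048 = 35.8445 m/s
43.09 min × 60 = 2585.4 s
d = v × t = 35.8445 m/s × 2585.4 s = 92672.4 m
92672.4 m ÷ (0.9144 m/yd) = 101348 yd

1.013×10⁵ yd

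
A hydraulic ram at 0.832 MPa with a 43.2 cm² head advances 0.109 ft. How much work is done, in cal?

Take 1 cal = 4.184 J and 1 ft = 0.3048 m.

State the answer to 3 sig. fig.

0.832 MPa → 832000 Pa
43.2 cm² → 0.00432 m²
F = P × A = 832000 × 0.00432 = 3594.24 N
0.109 ft → 0.0332232 m
W = F × d = 3594.24 × 0.0332232 = 119.412 J
In cal: 119.412 / 4.184 = 28.5402 cal

28.5 cal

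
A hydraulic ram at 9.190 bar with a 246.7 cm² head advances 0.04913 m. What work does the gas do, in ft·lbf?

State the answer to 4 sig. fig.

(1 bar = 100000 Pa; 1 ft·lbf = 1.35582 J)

821.5 ft·lbf

9.190 bar → 919000 Pa
246.7 cm² → 0.02467 m²
F = P × A = 919000 × 0.02467 = 22671.7 N
W = F × d = 22671.7 × 0.04913 = 1113.86 J
In ft·lbf: 1113.86 / 1.35582 = 821.54 ft·lbf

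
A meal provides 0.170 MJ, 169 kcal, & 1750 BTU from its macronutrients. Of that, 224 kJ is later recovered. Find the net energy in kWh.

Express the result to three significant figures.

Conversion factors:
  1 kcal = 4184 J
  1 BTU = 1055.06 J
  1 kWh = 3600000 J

0.170 MJ × 1000000 → 170000 J
169 kcal × 4184 → 707096 J
1750 BTU × 1055.06 → 1.84636×10⁶ J
224 kJ × 1000 → 224000 J
Result: 170000 + 707096 + 1.84636×10⁶ − 224000 = 2.49946×10⁶ J
In kWh: 2.49946×10⁶ / 3600000 = 0.694294 kWh

0.694 kWh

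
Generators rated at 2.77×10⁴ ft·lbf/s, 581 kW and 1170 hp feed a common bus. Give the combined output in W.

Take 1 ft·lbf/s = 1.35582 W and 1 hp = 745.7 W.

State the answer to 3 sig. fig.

1.49×10⁶ W

2.77×10⁴ ft·lbf/s × 1.35582 = 37556.2 W
581 kW × 1000 = 581000 W
1170 hp × 745.7 = 872469 W
Combined: 37556.2 + 581000 + 872469 = 1.49103×10⁶ W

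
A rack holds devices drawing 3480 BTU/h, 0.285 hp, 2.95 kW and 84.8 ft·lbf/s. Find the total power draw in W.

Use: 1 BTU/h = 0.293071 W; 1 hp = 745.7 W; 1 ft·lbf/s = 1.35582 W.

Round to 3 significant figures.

4300 W

3480 BTU/h × 0.293071 = 1019.89 W
0.285 hp × 745.7 = 212.524 W
2.95 kW × 1000 = 2950 W
84.8 ft·lbf/s × 1.35582 = 114.974 W
Sum: 1019.89 + 212.524 + 2950 + 114.974 = 4297.39 W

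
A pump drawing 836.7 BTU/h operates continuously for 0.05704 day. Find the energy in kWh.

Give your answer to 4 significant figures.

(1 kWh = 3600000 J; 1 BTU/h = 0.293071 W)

0.3357 kWh

836.7 BTU/h × 0.293071 → 245.213 W
0.05704 day × 86400 → 4928.26 s
E = P × t = 245.213 W × 4928.26 s = 1.20847×10⁶ J
1.20847×10⁶ J ÷ (3600000 J/kWh) = 0.335686 kWh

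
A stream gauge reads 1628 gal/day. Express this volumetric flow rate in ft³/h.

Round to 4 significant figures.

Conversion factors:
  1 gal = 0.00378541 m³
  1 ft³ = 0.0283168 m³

9.068 ft³/h

1628 gal/day × 0.00378541 m³/gal ÷ 86400 s/day = 7.13269×10⁻⁵ m³/s
7.13269×10⁻⁵ m³/s ÷ 0.0283168 m³/ft³ × 3600 s/h = 9.068 ft³/h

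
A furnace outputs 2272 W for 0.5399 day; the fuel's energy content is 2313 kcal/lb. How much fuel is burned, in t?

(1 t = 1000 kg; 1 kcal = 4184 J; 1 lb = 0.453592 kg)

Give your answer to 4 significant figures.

0.004967 t

0.5399 day → 46647.4 s
E = P × t = 2272 × 46647.4 = 1.05983×10⁸ J
2313 kcal/lb → 2.13355×10⁷ J/kg
m = E / e_s = 1.05983×10⁸ / 2.13355×10⁷ = 4.96745 kg
In t: 4.96745 / 1000 = 0.00496745 t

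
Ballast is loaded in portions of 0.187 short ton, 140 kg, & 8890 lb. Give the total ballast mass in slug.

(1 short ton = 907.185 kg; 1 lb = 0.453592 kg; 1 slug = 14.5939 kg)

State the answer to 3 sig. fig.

0.187 short ton × 907.185 = 169.644 kg
140 kg (already kg)
8890 lb × 0.453592 = 4032.43 kg
Combined: 169.644 + 140 + 4032.43 = 4342.07 kg
In slug: 4342.07 / 14.5939 = 297.526 slug

298 slug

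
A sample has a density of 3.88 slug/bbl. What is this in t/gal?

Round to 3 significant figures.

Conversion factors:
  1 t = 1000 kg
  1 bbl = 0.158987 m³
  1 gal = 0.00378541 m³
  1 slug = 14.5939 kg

0.00135 t/gal

3.88 slug/bbl × 14.5939 kg/slug ÷ 0.158987 m³/bbl = 356.157 kg/m³
356.157 kg/m³ ÷ 1000 kg/t × 0.00378541 m³/gal = 0.0013482 t/gal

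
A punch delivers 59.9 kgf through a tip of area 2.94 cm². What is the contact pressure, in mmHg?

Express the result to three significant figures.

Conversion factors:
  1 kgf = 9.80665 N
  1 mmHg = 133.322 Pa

1.50×10⁴ mmHg

59.9 kgf × 9.80665 → 587.418 N
2.94 cm² × 0.0001 → 2.94×10⁻⁴ m²
P = F / A = 587.418 N / 2.94×10⁻⁴ m² = 1.99802×10⁶ Pa
1.99802×10⁶ Pa ÷ (133.322 Pa/mmHg) = 14986.4 mmHg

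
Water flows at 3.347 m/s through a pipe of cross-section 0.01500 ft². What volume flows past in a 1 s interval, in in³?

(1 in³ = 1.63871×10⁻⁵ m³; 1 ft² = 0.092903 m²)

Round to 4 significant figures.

0.01500 ft² × 0.092903 → 0.00139354 m²
V = v × A × t = 3.347 m/s × 0.00139354 m² × 1 s = 0.00466418 m³
0.00466418 m³ ÷ (1.63871×10⁻⁵ m³/in³) = 284.625 in³

284.6 in³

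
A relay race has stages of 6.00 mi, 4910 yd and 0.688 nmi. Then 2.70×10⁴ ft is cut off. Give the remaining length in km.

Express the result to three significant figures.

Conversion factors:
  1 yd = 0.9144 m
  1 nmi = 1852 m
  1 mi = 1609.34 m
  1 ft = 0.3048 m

6.00 mi × 1609.34 → 9656.04 m
4910 yd × 0.9144 → 4489.7 m
0.688 nmi × 1852 → 1274.18 m
2.70×10⁴ ft × 0.3048 → 8229.6 m
Net: 9656.04 + 4489.7 + 1274.18 − 8229.6 = 7190.32 m
In km: 7190.32 / 1000 = 7.19032 km

7.19 km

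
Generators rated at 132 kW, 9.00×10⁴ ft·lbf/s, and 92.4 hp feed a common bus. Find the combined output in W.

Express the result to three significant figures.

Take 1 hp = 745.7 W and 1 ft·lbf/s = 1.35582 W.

132 kW × 1000 = 132000 W
9.00×10⁴ ft·lbf/s × 1.35582 = 122024 W
92.4 hp × 745.7 = 68902.7 W
Total: 132000 + 122024 + 68902.7 = 322927 W

3.23×10⁵ W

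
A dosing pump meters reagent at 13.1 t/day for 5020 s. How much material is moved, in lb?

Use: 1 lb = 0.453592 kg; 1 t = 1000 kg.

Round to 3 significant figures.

13.1 t/day → 0.15162 kg/s
m = ṁ × t = 0.15162 × 5020 = 761.132 kg
In lb: 761.132 / 0.453592 = 1678.01 lb

1680 lb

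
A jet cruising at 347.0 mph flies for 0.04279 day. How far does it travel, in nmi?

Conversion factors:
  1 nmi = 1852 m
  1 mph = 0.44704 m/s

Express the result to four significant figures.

347.0 mph × 0.44704 → 155.123 m/s
0.04279 day × 86400 → 3697.06 s
d = v × t = 155.123 m/s × 3697.06 s = 573499 m
573499 m ÷ (1852 m/nmi) = 309.665 nmi

309.7 nmi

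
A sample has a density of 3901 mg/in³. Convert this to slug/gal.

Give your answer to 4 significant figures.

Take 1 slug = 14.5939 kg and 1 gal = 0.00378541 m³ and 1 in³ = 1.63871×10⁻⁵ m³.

0.06175 slug/gal

3901 mg/in³ × 10⁻⁶ kg/mg ÷ 1.63871×10⁻⁵ m³/in³ = 238.053 kg/m³
238.053 kg/m³ ÷ 14.5939 kg/slug × 0.00378541 m³/gal = 0.0617469 slug/gal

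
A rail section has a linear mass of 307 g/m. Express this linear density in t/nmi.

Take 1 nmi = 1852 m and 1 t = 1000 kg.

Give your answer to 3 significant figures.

0.569 t/nmi

307 g/m × 0.001 kg/g = 0.307 kg/m
0.307 kg/m ÷ 1000 kg/t × 1852 m/nmi = 0.568564 t/nmi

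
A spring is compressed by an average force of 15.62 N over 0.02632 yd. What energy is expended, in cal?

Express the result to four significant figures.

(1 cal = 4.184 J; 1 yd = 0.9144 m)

0.08985 cal

0.02632 yd × 0.9144 → 0.024067 m
W = F × d = 15.62 N × 0.024067 m = 0.375927 J
0.375927 J ÷ (4.184 J/cal) = 0.0898487 cal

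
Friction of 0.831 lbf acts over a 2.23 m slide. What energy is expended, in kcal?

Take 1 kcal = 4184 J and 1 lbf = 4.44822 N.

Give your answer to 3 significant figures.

0.831 lbf × 4.44822 → 3.69647 N
W = F × d = 3.69647 N × 2.23 m = 8.24313 J
8.24313 J ÷ (4184 J/kcal) = 0.00197016 kcal

0.00197 kcal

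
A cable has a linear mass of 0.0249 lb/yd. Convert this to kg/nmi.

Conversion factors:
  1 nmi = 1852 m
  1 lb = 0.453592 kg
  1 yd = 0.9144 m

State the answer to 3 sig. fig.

0.0249 lb/yd × 0.453592 kg/lb ÷ 0.9144 m/yd = 0.0123518 kg/m
0.0123518 kg/m × 1852 m/nmi = 22.8755 kg/nmi

22.9 kg/nmi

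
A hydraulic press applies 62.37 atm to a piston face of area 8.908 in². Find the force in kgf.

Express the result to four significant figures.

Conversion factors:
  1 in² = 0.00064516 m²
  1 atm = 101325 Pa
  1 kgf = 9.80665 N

62.37 atm × 101325 = 6.31964×10⁶ Pa
8.908 in² × 0.00064516 = 0.00574709 m²
F = P × A = 6.31964×10⁶ Pa × 0.00574709 m² = 36319.5 N
36319.5 N ÷ (9.80665 N/kgf) = 3703.56 kgf

3704 kgf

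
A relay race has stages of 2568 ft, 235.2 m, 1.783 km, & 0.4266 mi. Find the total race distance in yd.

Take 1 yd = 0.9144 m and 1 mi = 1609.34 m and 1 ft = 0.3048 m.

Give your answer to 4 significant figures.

3814 yd

2568 ft × 0.3048 → 782.726 m
235.2 m (already m)
1.783 km × 1000 → 1783 m
0.4266 mi × 1609.34 → 686.544 m
Total: 782.726 + 235.2 + 1783 + 686.544 = 3487.47 m
In yd: 3487.47 / 0.9144 = 3813.94 yd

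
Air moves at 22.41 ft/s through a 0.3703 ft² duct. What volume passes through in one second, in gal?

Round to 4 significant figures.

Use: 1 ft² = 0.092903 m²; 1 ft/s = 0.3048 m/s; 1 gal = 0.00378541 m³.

62.08 gal

22.41 ft/s × 0.3048 → 6.83057 m/s
0.3703 ft² × 0.092903 → 0.034402 m²
V = v × A × t = 6.83057 m/s × 0.034402 m² × 1 s = 0.234985 m³
0.234985 m³ ÷ (0.00378541 m³/gal) = 62.0765 gal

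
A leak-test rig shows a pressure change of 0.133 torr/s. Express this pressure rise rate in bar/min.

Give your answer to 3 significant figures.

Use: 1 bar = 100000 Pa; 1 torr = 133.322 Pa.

0.133 torr/s × 133.322 Pa/torr = 17.7318 Pa/s
17.7318 Pa/s ÷ 100000 Pa/bar × 60 s/min = 0.0106391 bar/min

0.0106 bar/min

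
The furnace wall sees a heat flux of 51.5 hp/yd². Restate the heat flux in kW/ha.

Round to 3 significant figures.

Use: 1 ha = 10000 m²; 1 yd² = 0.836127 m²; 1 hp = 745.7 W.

51.5 hp/yd² × 745.7 W/hp ÷ 0.836127 m²/yd² = 45930.3 W/m²
45930.3 W/m² ÷ 1000 W/kW × 10000 m²/ha = 459303 kW/ha

4.59×10⁵ kW/ha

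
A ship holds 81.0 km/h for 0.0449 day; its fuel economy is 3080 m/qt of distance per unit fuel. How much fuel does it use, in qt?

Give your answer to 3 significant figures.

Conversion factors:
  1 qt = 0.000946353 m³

81.0 km/h → 22.5 m/s
0.0449 day → 3879.36 s
d = v × t = 22.5 × 3879.36 = 87285.6 m
3080 m/qt → 3.2546×10⁶ m/m³
V = d / (distance per unit fuel) = 87285.6 / 3.2546×10⁶ = 0.0268191 m³
In qt: 0.0268191 / 0.000946353 = 28.3394 qt

28.3 qt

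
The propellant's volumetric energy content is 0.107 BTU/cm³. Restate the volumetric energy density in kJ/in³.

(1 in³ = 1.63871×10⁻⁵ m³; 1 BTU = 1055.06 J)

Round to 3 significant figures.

1.85 kJ/in³

0.107 BTU/cm³ × 1055.06 J/BTU ÷ 10⁻⁶ m³/cm³ = 1.12891×10⁸ J/m³
1.12891×10⁸ J/m³ ÷ 1000 J/kJ × 1.63871×10⁻⁵ m³/in³ = 1.84996 kJ/in³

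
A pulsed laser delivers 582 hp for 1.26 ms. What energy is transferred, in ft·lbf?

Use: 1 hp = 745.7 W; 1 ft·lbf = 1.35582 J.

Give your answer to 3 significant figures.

403 ft·lbf

582 hp × 745.7 → 433997 W
1.26 ms × 0.001 → 0.00126 s
E = P × t = 433997 W × 0.00126 s = 546.836 J
546.836 J ÷ (1.35582 J/ft·lbf) = 403.325 ft·lbf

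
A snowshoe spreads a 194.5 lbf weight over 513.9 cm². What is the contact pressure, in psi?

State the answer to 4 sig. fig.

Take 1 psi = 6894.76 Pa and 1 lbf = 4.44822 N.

2.442 psi

194.5 lbf × 4.44822 = 865.179 N
513.9 cm² × 0.0001 = 0.05139 m²
P = F / A = 865.179 N / 0.05139 m² = 16835.6 Pa
16835.6 Pa ÷ (6894.76 Pa/psi) = 2.4418 psi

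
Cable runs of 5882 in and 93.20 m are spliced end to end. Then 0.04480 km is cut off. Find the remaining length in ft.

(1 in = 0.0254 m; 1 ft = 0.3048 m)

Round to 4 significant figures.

649.0 ft

5882 in × 0.0254 = 149.403 m
93.20 m (already m)
0.04480 km × 1000 = 44.8 m
Result: 149.403 + 93.2 − 44.8 = 197.803 m
In ft: 197.803 / 0.3048 = 648.96 ft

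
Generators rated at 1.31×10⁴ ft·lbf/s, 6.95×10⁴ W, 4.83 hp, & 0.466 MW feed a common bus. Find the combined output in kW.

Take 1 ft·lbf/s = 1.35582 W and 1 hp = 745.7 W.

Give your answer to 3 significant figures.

557 kW

1.31×10⁴ ft·lbf/s × 1.35582 → 17761.2 W
6.95×10⁴ W (already W)
4.83 hp × 745.7 → 3601.73 W
0.466 MW × 1000000 → 466000 W
Combined: 17761.2 + 69500 + 3601.73 + 466000 = 556863 W
In kW: 556863 / 1000 = 556.863 kW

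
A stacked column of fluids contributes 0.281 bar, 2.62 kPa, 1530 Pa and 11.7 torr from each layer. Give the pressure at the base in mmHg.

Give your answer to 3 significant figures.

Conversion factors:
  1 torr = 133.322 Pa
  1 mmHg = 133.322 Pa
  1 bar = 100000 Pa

254 mmHg

0.281 bar × 100000 = 28100 Pa
2.62 kPa × 1000 = 2620 Pa
1530 Pa (already Pa)
11.7 torr × 133.322 = 1559.87 Pa
Total: 28100 + 2620 + 1530 + 1559.87 = 33809.9 Pa
In mmHg: 33809.9 / 133.322 = 253.596 mmHg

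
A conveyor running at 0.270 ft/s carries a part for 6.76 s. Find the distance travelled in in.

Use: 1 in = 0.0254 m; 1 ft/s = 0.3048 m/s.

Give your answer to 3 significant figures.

0.270 ft/s × 0.3048 → 0.082296 m/s
d = v × t = 0.082296 m/s × 6.76 s = 0.556321 m
0.556321 m ÷ (0.0254 m/in) = 21.9024 in

21.9 in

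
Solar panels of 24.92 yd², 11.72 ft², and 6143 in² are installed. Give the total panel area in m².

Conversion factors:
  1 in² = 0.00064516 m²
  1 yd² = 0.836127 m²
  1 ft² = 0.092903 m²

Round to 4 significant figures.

25.89 m²

24.92 yd² × 0.836127 = 20.8363 m²
11.72 ft² × 0.092903 = 1.08882 m²
6143 in² × 0.00064516 = 3.96322 m²
Total: 20.8363 + 1.08882 + 3.96322 = 25.8883 m²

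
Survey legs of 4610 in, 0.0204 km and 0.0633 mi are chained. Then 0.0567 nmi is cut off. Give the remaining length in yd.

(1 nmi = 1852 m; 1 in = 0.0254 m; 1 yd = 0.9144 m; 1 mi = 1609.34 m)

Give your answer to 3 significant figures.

4610 in × 0.0254 = 117.094 m
0.0204 km × 1000 = 20.4 m
0.0633 mi × 1609.34 = 101.871 m
0.0567 nmi × 1852 = 105.008 m
Result: 117.094 + 20.4 + 101.871 − 105.008 = 134.357 m
In yd: 134.357 / 0.9144 = 146.935 yd

147 yd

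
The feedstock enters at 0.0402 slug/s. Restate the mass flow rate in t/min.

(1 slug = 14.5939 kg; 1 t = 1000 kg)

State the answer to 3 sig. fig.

0.0352 t/min

0.0402 slug/s × 14.5939 kg/slug = 0.586675 kg/s
0.586675 kg/s ÷ 1000 kg/t × 60 s/min = 0.0352005 t/min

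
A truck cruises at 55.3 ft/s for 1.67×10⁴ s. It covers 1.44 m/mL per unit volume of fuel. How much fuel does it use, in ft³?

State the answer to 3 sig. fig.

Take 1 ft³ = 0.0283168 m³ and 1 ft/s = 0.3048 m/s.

6.90 ft³

55.3 ft/s → 16.8554 m/s
d = v × t = 16.8554 × 16700 = 281485 m
1.44 m/mL → 1.44×10⁶ m/m³
V = d / (distance per unit fuel) = 281485 / 1.44×10⁶ = 0.195476 m³
In ft³: 0.195476 / 0.0283168 = 6.90318 ft³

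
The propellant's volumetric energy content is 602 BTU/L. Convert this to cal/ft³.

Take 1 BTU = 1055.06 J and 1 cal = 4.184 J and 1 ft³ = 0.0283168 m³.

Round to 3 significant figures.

602 BTU/L × 1055.06 J/BTU ÷ 0.001 m³/L = 6.35146×10⁸ J/m³
6.35146×10⁸ J/m³ ÷ 4.184 J/cal × 0.0283168 m³/ft³ = 4.29859×10⁶ cal/ft³

4.30×10⁶ cal/ft³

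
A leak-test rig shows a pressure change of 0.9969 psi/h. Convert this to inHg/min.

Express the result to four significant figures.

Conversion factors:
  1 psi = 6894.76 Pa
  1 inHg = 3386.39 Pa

0.03383 inHg/min

0.9969 psi/h × 6894.76 Pa/psi ÷ 3600 s/h = 1.90927 Pa/s
1.90927 Pa/s ÷ 3386.39 Pa/inHg × 60 s/min = 0.0338284 inHg/min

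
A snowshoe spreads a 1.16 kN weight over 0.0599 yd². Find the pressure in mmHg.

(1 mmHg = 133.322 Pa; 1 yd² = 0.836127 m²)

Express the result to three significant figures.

1.16 kN × 1000 = 1160 N
0.0599 yd² × 0.836127 = 0.050084 m²
P = F / A = 1160 N / 0.050084 m² = 23161.1 Pa
23161.1 Pa ÷ (133.322 Pa/mmHg) = 173.723 mmHg

174 mmHg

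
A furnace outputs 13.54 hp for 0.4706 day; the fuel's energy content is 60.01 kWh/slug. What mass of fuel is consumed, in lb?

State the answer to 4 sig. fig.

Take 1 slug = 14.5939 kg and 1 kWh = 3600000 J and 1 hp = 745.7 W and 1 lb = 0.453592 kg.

13.54 hp → 10096.8 W
0.4706 day → 40659.8 s
E = P × t = 10096.8 × 40659.8 = 4.10534×10⁸ J
60.01 kWh/slug → 1.48032×10⁷ J/kg
m = E / e_s = 4.10534×10⁸ / 1.48032×10⁷ = 27.7328 kg
In lb: 27.7328 / 0.453592 = 61.1404 lb

61.14 lb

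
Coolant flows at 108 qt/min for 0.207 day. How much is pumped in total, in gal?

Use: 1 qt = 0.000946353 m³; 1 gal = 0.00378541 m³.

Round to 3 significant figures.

108 qt/min → 0.00170344 m³/s
0.207 day → 17884.8 s
V = Q × t = 0.00170344 × 17884.8 = 30.4657 m³
In gal: 30.4657 / 0.00378541 = 8048.19 gal

8050 gal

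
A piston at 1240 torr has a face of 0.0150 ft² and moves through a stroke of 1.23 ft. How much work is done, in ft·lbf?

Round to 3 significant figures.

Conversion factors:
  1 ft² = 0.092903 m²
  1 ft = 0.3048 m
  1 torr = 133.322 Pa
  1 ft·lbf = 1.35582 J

1240 torr → 165319 Pa
0.0150 ft² → 0.00139354 m²
F = P × A = 165319 × 0.00139354 = 230.379 N
1.23 ft → 0.374904 m
W = F × d = 230.379 × 0.374904 = 86.37 J
In ft·lbf: 86.37 / 1.35582 = 63.7031 ft·lbf

63.7 ft·lbf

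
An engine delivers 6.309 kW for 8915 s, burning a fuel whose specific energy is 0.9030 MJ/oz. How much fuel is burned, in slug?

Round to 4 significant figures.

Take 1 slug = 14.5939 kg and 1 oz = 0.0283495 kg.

0.1210 slug

6.309 kW → 6309 W
E = P × t = 6309 × 8915 = 5.62447×10⁷ J
0.9030 MJ/oz → 3.18524×10⁷ J/kg
m = E / e_s = 5.62447×10⁷ / 3.18524×10⁷ = 1.76579 kg
In slug: 1.76579 / 14.5939 = 0.120995 slug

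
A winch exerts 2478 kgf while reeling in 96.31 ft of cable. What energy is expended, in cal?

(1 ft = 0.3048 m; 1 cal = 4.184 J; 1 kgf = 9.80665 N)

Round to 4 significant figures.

1.705×10⁵ cal

2478 kgf × 9.80665 → 24300.9 N
96.31 ft × 0.3048 → 29.3553 m
W = F × d = 24300.9 N × 29.3553 m = 713360 J
713360 J ÷ (4.184 J/cal) = 170497 cal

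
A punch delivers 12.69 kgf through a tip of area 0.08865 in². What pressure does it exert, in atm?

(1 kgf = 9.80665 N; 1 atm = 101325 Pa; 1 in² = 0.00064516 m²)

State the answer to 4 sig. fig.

21.47 atm

12.69 kgf × 9.80665 = 124.446 N
0.08865 in² × 0.00064516 = 5.71934×10⁻⁵ m²
P = F / A = 124.446 N / 5.71934×10⁻⁵ m² = 2.17588×10⁶ Pa
2.17588×10⁶ Pa ÷ (101325 Pa/atm) = 21.4743 atm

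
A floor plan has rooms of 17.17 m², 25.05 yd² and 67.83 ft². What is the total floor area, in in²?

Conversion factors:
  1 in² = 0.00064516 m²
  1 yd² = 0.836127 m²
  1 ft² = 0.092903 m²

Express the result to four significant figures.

17.17 m² (already m²)
25.05 yd² × 0.836127 = 20.945 m²
67.83 ft² × 0.092903 = 6.30161 m²
Total: 17.17 + 20.945 + 6.30161 = 44.4166 m²
In in²: 44.4166 / 0.00064516 = 68845.9 in²

6.885×10⁴ in²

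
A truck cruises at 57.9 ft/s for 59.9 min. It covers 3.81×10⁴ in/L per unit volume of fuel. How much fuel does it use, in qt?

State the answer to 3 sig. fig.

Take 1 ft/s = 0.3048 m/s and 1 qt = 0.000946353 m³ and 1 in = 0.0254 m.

57.9 ft/s → 17.6479 m/s
59.9 min → 3594 s
d = v × t = 17.6479 × 3594 = 63426.6 m
3.81×10⁴ in/L → 967740 m/m³
V = d / (distance per unit fuel) = 63426.6 / 967740 = 0.065541 m³
In qt: 0.065541 / 0.000946353 = 69.2564 qt

69.3 qt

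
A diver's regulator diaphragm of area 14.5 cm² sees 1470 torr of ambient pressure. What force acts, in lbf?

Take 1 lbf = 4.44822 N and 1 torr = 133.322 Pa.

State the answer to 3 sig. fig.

1470 torr × 133.322 → 195983 Pa
14.5 cm² × 0.0001 → 0.00145 m²
F = P × A = 195983 Pa × 0.00145 m² = 284.175 N
284.175 N ÷ (4.44822 N/lbf) = 63.8851 lbf

63.9 lbf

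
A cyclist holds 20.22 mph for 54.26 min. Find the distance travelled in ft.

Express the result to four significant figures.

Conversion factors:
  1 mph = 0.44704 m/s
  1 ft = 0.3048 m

20.22 mph × 0.44704 = 9.03915 m/s
54.26 min × 60 = 3255.6 s
d = v × t = 9.03915 m/s × 3255.6 s = 29427.9 m
29427.9 m ÷ (0.3048 m/ft) = 96548.2 ft

9.655×10⁴ ft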